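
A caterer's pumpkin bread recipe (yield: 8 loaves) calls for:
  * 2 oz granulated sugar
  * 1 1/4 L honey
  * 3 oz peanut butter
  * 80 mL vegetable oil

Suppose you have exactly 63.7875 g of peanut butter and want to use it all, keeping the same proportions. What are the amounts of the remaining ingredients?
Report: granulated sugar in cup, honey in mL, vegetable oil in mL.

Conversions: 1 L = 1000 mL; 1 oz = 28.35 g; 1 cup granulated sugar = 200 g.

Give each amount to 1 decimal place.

The original recipe has 85.05 g of peanut butter, so the scaling factor is 63.7875 ÷ 85.05 = 3/4 = 0.75.
granulated sugar: 2 oz × 3/4 × 28.35 g/oz ÷ 200 g/cup ≈ 0.2 cup
honey: 1.25 L × 3/4 × 1000 mL/L = 937.5 mL
vegetable oil: 80 mL × 3/4 = 60.0 mL

granulated sugar: 0.2 cup; honey: 937.5 mL; vegetable oil: 60.0 mL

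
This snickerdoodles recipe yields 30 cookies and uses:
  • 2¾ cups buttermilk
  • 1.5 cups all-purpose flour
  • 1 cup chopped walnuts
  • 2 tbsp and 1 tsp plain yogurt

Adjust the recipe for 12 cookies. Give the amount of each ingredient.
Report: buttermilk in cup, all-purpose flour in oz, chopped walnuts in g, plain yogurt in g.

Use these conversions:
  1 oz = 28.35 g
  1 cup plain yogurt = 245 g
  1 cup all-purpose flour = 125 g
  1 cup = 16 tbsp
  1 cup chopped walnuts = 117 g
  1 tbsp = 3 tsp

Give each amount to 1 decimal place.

Scaling factor: 12/30 = 2/5 = 0.4.
buttermilk: 2.75 cup × 2/5 = 1.1 cup
all-purpose flour: 1.5 cup × 2/5 × 125 g/cup ÷ 28.35 g/oz ≈ 2.6 oz
chopped walnuts: 1 cup × 2/5 × 117 g/cup = 46.8 g
plain yogurt: (2 tbsp + 1 tsp = 7/3 tbsp) × 2/5 ÷ 16 tbsp/cup × 245 g/cup ≈ 14.3 g

buttermilk: 1.1 cup; all-purpose flour: 2.6 oz; chopped walnuts: 46.8 g; plain yogurt: 14.3 g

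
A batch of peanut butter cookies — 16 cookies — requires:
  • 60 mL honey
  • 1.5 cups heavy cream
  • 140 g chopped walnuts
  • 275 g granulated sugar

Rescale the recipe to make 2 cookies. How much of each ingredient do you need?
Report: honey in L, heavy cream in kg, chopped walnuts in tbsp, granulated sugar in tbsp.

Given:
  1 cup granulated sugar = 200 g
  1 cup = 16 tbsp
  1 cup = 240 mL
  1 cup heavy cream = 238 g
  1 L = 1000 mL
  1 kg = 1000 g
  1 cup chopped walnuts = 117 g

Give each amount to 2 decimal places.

honey: 0.01 L; heavy cream: 0.04 kg; chopped walnuts: 2.39 tbsp; granulated sugar: 2.75 tbsp

Scaling factor: 2/16 = 1/8 = 0.125.
honey: 60 mL × 1/8 ÷ 1000 mL/L ≈ 0.01 L
heavy cream: 1.5 cup × 1/8 × 238 g/cup ÷ 1000 g/kg ≈ 0.04 kg
chopped walnuts: 140 g × 1/8 ÷ 117 g/cup × 16 tbsp/cup ≈ 2.39 tbsp
granulated sugar: 275 g × 1/8 ÷ 200 g/cup × 16 tbsp/cup = 2.75 tbsp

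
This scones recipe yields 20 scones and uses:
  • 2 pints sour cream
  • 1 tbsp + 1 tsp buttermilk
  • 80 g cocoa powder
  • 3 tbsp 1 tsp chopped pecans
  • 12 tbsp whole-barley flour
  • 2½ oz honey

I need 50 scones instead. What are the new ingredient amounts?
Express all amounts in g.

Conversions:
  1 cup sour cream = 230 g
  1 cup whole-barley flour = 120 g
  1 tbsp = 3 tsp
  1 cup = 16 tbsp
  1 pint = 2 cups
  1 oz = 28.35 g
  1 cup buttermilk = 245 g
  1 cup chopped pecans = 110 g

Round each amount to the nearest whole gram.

Scaling factor: 50/20 = 5/2 = 2.5.
sour cream: 2 pint × 5/2 × 2 cup/pint × 230 g/cup = 2300 g
buttermilk: (1 tbsp + 1 tsp = 4/3 tbsp) × 5/2 ÷ 16 tbsp/cup × 245 g/cup ≈ 51 g
cocoa powder: 80 g × 5/2 = 200 g
chopped pecans: (3 tbsp + 1 tsp = 10/3 tbsp) × 5/2 ÷ 16 tbsp/cup × 110 g/cup ≈ 57 g
whole-barley flour: 12 tbsp × 5/2 ÷ 16 tbsp/cup × 120 g/cup = 225 g
honey: 2.5 oz × 5/2 × 28.35 g/oz ≈ 177 g

sour cream: 2300 g; buttermilk: 51 g; cocoa powder: 200 g; chopped pecans: 57 g; whole-barley flour: 225 g; honey: 177 g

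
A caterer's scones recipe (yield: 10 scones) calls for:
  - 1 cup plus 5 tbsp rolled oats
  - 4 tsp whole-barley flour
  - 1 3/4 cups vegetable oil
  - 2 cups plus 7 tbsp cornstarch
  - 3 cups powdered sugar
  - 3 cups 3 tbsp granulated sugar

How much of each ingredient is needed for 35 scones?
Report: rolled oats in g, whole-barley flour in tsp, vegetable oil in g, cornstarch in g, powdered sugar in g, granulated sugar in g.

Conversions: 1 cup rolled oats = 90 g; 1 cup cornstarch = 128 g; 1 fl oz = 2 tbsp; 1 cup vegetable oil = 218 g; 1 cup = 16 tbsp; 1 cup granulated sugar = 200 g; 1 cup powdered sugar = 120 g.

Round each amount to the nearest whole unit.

Scaling factor: 35/10 = 7/2 = 3.5.
rolled oats: (1 cup + 5 tbsp = 1.3125 cup) × 7/2 × 90 g/cup ≈ 413 g
whole-barley flour: 4 tsp × 7/2 = 14 tsp
vegetable oil: 1.75 cup × 7/2 × 218 g/cup ≈ 1335 g
cornstarch: (2 cup + 7 tbsp = 2.4375 cup) × 7/2 × 128 g/cup = 1092 g
powdered sugar: 3 cup × 7/2 × 120 g/cup = 1260 g
granulated sugar: (3 cup + 3 tbsp = 3.1875 cup) × 7/2 × 200 g/cup ≈ 2231 g

rolled oats: 413 g; whole-barley flour: 14 tsp; vegetable oil: 1335 g; cornstarch: 1092 g; powdered sugar: 1260 g; granulated sugar: 2231 g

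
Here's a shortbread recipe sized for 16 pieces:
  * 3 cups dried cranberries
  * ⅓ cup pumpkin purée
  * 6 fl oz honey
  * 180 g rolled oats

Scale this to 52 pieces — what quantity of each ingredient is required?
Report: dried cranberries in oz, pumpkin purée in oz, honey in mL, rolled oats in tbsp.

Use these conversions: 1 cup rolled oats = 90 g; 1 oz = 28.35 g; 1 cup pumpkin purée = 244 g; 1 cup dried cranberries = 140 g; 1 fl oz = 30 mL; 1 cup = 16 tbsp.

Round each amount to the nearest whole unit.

Scaling factor: 52/16 = 13/4 = 3.25.
dried cranberries: 3 cup × 13/4 × 140 g/cup ÷ 28.35 g/oz ≈ 48 oz
pumpkin purée: 1/3 cup × 13/4 × 244 g/cup ÷ 28.35 g/oz ≈ 9 oz
honey: 6 fl oz × 13/4 × 30 mL/fl oz = 585 mL
rolled oats: 180 g × 13/4 ÷ 90 g/cup × 16 tbsp/cup = 104 tbsp

dried cranberries: 48 oz; pumpkin purée: 9 oz; honey: 585 mL; rolled oats: 104 tbsp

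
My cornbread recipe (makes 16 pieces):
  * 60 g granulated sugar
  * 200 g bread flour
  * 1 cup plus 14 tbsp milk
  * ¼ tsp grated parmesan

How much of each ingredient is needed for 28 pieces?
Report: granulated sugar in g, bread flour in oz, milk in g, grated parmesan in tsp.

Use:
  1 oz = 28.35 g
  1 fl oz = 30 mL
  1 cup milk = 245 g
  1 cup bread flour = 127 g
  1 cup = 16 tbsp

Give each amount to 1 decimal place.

granulated sugar: 105.0 g; bread flour: 12.3 oz; milk: 803.9 g; grated parmesan: 0.4 tsp

Scaling factor: 28/16 = 7/4 = 1.75.
granulated sugar: 60 g × 7/4 = 105.0 g
bread flour: 200 g × 7/4 ÷ 28.35 g/oz ≈ 12.3 oz
milk: (1 cup + 14 tbsp = 1.875 cup) × 7/4 × 245 g/cup ≈ 803.9 g
grated parmesan: 0.25 tsp × 7/4 ≈ 0.4 tsp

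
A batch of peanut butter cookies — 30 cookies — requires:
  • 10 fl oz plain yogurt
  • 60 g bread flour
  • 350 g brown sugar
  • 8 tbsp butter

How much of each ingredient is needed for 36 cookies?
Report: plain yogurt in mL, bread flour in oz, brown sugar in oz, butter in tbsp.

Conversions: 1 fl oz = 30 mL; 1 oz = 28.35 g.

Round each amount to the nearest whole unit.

Scaling factor: 36/30 = 6/5 = 1.2.
plain yogurt: 10 fl oz × 6/5 × 30 mL/fl oz = 360 mL
bread flour: 60 g × 6/5 ÷ 28.35 g/oz ≈ 3 oz
brown sugar: 350 g × 6/5 ÷ 28.35 g/oz ≈ 15 oz
butter: 8 tbsp × 6/5 ≈ 10 tbsp

plain yogurt: 360 mL; bread flour: 3 oz; brown sugar: 15 oz; butter: 10 tbsp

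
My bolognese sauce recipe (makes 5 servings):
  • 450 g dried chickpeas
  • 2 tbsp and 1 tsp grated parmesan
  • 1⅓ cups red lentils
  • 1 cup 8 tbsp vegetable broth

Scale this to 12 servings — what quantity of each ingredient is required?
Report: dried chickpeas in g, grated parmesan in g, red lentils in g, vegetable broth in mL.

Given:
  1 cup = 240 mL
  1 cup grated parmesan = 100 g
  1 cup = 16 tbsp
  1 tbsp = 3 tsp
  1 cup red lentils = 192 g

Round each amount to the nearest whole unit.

dried chickpeas: 1080 g; grated parmesan: 35 g; red lentils: 614 g; vegetable broth: 864 mL

Scaling factor: 12/5 = 2.4.
dried chickpeas: 450 g × 12/5 = 1080 g
grated parmesan: (2 tbsp + 1 tsp = 7/3 tbsp) × 12/5 ÷ 16 tbsp/cup × 100 g/cup = 35 g
red lentils: 4/3 cup × 12/5 × 192 g/cup ≈ 614 g
vegetable broth: (1 cup + 8 tbsp = 1.5 cup) × 12/5 × 240 mL/cup = 864 mL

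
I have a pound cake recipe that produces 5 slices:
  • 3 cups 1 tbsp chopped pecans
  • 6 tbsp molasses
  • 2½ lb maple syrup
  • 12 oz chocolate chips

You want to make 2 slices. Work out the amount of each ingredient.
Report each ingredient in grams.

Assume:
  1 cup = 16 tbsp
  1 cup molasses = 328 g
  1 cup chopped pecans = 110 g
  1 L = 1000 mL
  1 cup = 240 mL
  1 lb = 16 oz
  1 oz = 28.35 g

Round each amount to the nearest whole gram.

chopped pecans: 135 g; molasses: 49 g; maple syrup: 454 g; chocolate chips: 136 g

Scaling factor: 2/5 = 0.4.
chopped pecans: (3 cup + 1 tbsp = 3.0625 cup) × 2/5 × 110 g/cup ≈ 135 g
molasses: 6 tbsp × 2/5 ÷ 16 tbsp/cup × 328 g/cup ≈ 49 g
maple syrup: 2.5 lb × 2/5 × 16 oz/lb × 28.35 g/oz ≈ 454 g
chocolate chips: 12 oz × 2/5 × 28.35 g/oz ≈ 136 g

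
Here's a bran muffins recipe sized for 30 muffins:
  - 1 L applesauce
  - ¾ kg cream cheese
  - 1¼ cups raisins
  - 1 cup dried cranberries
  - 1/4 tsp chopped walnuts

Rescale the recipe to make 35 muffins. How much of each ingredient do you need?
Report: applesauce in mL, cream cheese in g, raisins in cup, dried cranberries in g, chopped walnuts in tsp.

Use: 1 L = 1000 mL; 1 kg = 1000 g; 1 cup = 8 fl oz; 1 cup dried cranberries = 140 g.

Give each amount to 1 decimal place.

Scaling factor: 35/30 = 7/6.
applesauce: 1 L × 7/6 × 1000 mL/L ≈ 1166.7 mL
cream cheese: 0.75 kg × 7/6 × 1000 g/kg = 875.0 g
raisins: 1.25 cup × 7/6 ≈ 1.5 cup
dried cranberries: 1 cup × 7/6 × 140 g/cup ≈ 163.3 g
chopped walnuts: 0.25 tsp × 7/6 ≈ 0.3 tsp

applesauce: 1166.7 mL; cream cheese: 875.0 g; raisins: 1.5 cup; dried cranberries: 163.3 g; chopped walnuts: 0.3 tsp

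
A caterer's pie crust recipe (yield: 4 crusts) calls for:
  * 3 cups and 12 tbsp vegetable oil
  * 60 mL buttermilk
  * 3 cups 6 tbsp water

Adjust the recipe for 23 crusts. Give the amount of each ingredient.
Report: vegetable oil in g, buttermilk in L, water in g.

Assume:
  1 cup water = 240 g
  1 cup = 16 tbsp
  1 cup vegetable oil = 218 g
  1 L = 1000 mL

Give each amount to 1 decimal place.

vegetable oil: 4700.6 g; buttermilk: 0.3 L; water: 4657.5 g

Scaling factor: 23/4 = 5.75.
vegetable oil: (3 cup + 12 tbsp = 3.75 cup) × 23/4 × 218 g/cup ≈ 4700.6 g
buttermilk: 60 mL × 23/4 ÷ 1000 mL/L ≈ 0.3 L
water: (3 cup + 6 tbsp = 3.375 cup) × 23/4 × 240 g/cup = 4657.5 g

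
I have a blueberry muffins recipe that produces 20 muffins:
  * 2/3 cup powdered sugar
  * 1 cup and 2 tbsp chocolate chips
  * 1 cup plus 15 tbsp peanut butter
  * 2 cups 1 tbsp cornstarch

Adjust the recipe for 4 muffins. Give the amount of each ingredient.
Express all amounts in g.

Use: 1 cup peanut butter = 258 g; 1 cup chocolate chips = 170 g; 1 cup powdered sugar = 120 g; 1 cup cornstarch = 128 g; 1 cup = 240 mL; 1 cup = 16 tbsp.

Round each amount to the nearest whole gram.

powdered sugar: 16 g; chocolate chips: 38 g; peanut butter: 100 g; cornstarch: 53 g

Scaling factor: 4/20 = 1/5 = 0.2.
powdered sugar: 2/3 cup × 1/5 × 120 g/cup = 16 g
chocolate chips: (1 cup + 2 tbsp = 1.125 cup) × 1/5 × 170 g/cup ≈ 38 g
peanut butter: (1 cup + 15 tbsp = 1.9375 cup) × 1/5 × 258 g/cup ≈ 100 g
cornstarch: (2 cup + 1 tbsp = 2.0625 cup) × 1/5 × 128 g/cup ≈ 53 g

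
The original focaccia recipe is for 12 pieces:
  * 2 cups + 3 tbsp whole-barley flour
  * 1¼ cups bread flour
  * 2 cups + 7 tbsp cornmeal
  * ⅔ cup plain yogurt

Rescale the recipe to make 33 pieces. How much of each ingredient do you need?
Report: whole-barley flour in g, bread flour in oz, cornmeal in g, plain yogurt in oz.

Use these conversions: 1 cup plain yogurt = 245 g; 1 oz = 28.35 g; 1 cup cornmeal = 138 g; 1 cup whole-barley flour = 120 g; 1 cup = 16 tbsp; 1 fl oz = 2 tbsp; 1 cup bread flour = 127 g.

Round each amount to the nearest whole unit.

whole-barley flour: 722 g; bread flour: 15 oz; cornmeal: 925 g; plain yogurt: 16 oz

Scaling factor: 33/12 = 11/4 = 2.75.
whole-barley flour: (2 cup + 3 tbsp = 2.1875 cup) × 11/4 × 120 g/cup ≈ 722 g
bread flour: 1.25 cup × 11/4 × 127 g/cup ÷ 28.35 g/oz ≈ 15 oz
cornmeal: (2 cup + 7 tbsp = 2.4375 cup) × 11/4 × 138 g/cup ≈ 925 g
plain yogurt: 2/3 cup × 11/4 × 245 g/cup ÷ 28.35 g/oz ≈ 16 oz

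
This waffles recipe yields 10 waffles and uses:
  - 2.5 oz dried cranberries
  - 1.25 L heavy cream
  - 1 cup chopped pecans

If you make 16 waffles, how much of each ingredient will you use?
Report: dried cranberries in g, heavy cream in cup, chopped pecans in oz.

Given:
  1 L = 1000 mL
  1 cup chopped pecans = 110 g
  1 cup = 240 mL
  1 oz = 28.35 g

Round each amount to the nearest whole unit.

dried cranberries: 113 g; heavy cream: 8 cup; chopped pecans: 6 oz

Scaling factor: 16/10 = 8/5 = 1.6.
dried cranberries: 2.5 oz × 8/5 × 28.35 g/oz ≈ 113 g
heavy cream: 1.25 L × 8/5 × 1000 mL/L ÷ 240 mL/cup ≈ 8 cup
chopped pecans: 1 cup × 8/5 × 110 g/cup ÷ 28.35 g/oz ≈ 6 oz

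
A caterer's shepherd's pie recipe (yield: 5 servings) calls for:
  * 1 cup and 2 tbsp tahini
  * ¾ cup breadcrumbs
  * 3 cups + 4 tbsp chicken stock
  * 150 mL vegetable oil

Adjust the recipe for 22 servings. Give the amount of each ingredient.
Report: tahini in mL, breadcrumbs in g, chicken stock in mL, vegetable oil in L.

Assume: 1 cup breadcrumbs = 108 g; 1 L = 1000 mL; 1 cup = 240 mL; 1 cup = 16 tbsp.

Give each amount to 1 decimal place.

tahini: 1188.0 mL; breadcrumbs: 356.4 g; chicken stock: 3432.0 mL; vegetable oil: 0.7 L

Scaling factor: 22/5 = 4.4.
tahini: (1 cup + 2 tbsp = 1.125 cup) × 22/5 × 240 mL/cup = 1188.0 mL
breadcrumbs: 0.75 cup × 22/5 × 108 g/cup = 356.4 g
chicken stock: (3 cup + 4 tbsp = 3.25 cup) × 22/5 × 240 mL/cup = 3432.0 mL
vegetable oil: 150 mL × 22/5 ÷ 1000 mL/L ≈ 0.7 L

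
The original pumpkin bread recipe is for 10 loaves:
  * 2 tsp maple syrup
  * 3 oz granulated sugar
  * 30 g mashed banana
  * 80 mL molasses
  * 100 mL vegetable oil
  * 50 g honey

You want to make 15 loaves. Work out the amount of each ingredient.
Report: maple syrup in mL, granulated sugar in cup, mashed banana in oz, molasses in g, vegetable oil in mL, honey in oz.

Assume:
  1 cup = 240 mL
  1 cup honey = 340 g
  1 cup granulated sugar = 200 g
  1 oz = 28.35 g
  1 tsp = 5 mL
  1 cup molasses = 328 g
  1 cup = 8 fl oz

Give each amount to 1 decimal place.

Scaling factor: 15/10 = 3/2 = 1.5.
maple syrup: 2 tsp × 3/2 × 5 mL/tsp = 15.0 mL
granulated sugar: 3 oz × 3/2 × 28.35 g/oz ÷ 200 g/cup ≈ 0.6 cup
mashed banana: 30 g × 3/2 ÷ 28.35 g/oz ≈ 1.6 oz
molasses: 80 mL × 3/2 ÷ 240 mL/cup × 328 g/cup = 164.0 g
vegetable oil: 100 mL × 3/2 = 150.0 mL
honey: 50 g × 3/2 ÷ 28.35 g/oz ≈ 2.6 oz

maple syrup: 15.0 mL; granulated sugar: 0.6 cup; mashed banana: 1.6 oz; molasses: 164.0 g; vegetable oil: 150.0 mL; honey: 2.6 oz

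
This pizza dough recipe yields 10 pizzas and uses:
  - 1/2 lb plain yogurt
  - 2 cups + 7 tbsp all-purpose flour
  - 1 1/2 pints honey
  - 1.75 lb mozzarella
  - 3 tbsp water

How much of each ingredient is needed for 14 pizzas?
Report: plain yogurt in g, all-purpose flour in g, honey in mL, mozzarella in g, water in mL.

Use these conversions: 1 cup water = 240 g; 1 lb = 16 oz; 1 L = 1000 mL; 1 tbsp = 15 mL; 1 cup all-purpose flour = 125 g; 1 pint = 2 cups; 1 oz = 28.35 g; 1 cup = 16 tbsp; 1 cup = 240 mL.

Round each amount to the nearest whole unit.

Scaling factor: 14/10 = 7/5 = 1.4.
plain yogurt: 0.5 lb × 7/5 × 16 oz/lb × 28.35 g/oz ≈ 318 g
all-purpose flour: (2 cup + 7 tbsp = 2.4375 cup) × 7/5 × 125 g/cup ≈ 427 g
honey: 1.5 pint × 7/5 × 2 cup/pint × 240 mL/cup = 1008 mL
mozzarella: 1.75 lb × 7/5 × 16 oz/lb × 28.35 g/oz ≈ 1111 g
water: 3 tbsp × 7/5 × 15 mL/tbsp = 63 mL

plain yogurt: 318 g; all-purpose flour: 427 g; honey: 1008 mL; mozzarella: 1111 g; water: 63 mL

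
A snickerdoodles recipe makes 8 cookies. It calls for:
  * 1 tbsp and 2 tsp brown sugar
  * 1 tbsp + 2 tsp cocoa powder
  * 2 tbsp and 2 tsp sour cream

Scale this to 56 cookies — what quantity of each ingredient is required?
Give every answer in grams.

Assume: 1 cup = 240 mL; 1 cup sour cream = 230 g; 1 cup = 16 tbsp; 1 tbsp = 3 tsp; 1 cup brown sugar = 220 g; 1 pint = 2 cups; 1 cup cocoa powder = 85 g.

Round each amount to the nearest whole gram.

brown sugar: 160 g; cocoa powder: 62 g; sour cream: 268 g

Scaling factor: 56/8 = 7.
brown sugar: (1 tbsp + 2 tsp = 5/3 tbsp) × 7 ÷ 16 tbsp/cup × 220 g/cup ≈ 160 g
cocoa powder: (1 tbsp + 2 tsp = 5/3 tbsp) × 7 ÷ 16 tbsp/cup × 85 g/cup ≈ 62 g
sour cream: (2 tbsp + 2 tsp = 8/3 tbsp) × 7 ÷ 16 tbsp/cup × 230 g/cup ≈ 268 g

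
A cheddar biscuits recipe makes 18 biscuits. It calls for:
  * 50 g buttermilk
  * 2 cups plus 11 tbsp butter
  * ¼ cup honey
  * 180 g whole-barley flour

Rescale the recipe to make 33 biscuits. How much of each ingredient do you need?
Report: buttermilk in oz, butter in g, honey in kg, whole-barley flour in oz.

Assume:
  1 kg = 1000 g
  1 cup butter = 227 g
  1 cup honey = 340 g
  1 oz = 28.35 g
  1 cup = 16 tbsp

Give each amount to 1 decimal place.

buttermilk: 3.2 oz; butter: 1118.4 g; honey: 0.2 kg; whole-barley flour: 11.6 oz

Scaling factor: 33/18 = 11/6.
buttermilk: 50 g × 11/6 ÷ 28.35 g/oz ≈ 3.2 oz
butter: (2 cup + 11 tbsp = 2.6875 cup) × 11/6 × 227 g/cup ≈ 1118.4 g
honey: 0.25 cup × 11/6 × 340 g/cup ÷ 1000 g/kg ≈ 0.2 kg
whole-barley flour: 180 g × 11/6 ÷ 28.35 g/oz ≈ 11.6 oz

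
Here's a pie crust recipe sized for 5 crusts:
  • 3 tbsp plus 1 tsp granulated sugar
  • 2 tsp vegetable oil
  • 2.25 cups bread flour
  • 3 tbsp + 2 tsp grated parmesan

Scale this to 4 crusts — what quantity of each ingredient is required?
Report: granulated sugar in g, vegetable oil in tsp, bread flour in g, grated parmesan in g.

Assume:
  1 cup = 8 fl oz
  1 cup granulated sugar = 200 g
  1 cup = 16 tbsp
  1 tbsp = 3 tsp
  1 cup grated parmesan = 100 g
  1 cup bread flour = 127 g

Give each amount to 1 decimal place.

granulated sugar: 33.3 g; vegetable oil: 1.6 tsp; bread flour: 228.6 g; grated parmesan: 18.3 g

Scaling factor: 4/5 = 0.8.
granulated sugar: (3 tbsp + 1 tsp = 10/3 tbsp) × 4/5 ÷ 16 tbsp/cup × 200 g/cup ≈ 33.3 g
vegetable oil: 2 tsp × 4/5 = 1.6 tsp
bread flour: 2.25 cup × 4/5 × 127 g/cup = 228.6 g
grated parmesan: (3 tbsp + 2 tsp = 11/3 tbsp) × 4/5 ÷ 16 tbsp/cup × 100 g/cup ≈ 18.3 g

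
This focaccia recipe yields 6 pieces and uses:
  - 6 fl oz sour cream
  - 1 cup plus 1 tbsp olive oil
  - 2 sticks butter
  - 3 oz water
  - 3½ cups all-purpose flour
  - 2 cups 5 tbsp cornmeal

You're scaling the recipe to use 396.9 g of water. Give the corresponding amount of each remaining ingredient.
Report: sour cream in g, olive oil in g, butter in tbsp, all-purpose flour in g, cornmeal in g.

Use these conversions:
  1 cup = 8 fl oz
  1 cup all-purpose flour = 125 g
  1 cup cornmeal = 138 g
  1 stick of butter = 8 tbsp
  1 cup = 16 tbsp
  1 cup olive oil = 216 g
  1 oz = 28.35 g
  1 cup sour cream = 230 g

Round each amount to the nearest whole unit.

sour cream: 805 g; olive oil: 1071 g; butter: 75 tbsp; all-purpose flour: 2042 g; cornmeal: 1489 g

The original recipe has 85.05 g of water, so the scaling factor is 396.9 ÷ 85.05 = 14/3.
sour cream: 6 fl oz × 14/3 ÷ 8 fl oz/cup × 230 g/cup = 805 g
olive oil: (1 cup + 1 tbsp = 1.0625 cup) × 14/3 × 216 g/cup = 1071 g
butter: 2 stick × 14/3 × 8 tbsp/stick ≈ 75 tbsp
all-purpose flour: 3.5 cup × 14/3 × 125 g/cup ≈ 2042 g
cornmeal: (2 cup + 5 tbsp = 2.3125 cup) × 14/3 × 138 g/cup ≈ 1489 g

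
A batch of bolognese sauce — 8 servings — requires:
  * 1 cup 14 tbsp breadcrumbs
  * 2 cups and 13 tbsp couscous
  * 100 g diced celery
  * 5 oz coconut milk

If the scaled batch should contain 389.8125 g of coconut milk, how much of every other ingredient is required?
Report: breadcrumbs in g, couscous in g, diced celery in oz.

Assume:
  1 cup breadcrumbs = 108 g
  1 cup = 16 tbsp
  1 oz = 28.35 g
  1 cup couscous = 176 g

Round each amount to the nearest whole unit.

breadcrumbs: 557 g; couscous: 1361 g; diced celery: 10 oz

The original recipe has 141.75 g of coconut milk, so the scaling factor is 389.8125 ÷ 141.75 = 11/4 = 2.75.
breadcrumbs: (1 cup + 14 tbsp = 1.875 cup) × 11/4 × 108 g/cup ≈ 557 g
couscous: (2 cup + 13 tbsp = 2.8125 cup) × 11/4 × 176 g/cup ≈ 1361 g
diced celery: 100 g × 11/4 ÷ 28.35 g/oz ≈ 10 oz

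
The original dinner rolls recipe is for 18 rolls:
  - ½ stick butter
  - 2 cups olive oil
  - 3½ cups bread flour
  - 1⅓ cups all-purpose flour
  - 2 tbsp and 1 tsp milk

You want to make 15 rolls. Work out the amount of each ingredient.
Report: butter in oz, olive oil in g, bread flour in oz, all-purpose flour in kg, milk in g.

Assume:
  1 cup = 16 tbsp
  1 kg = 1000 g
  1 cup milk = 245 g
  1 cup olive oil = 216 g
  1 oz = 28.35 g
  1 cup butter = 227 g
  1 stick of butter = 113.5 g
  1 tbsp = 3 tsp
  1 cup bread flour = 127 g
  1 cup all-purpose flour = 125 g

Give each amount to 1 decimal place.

butter: 1.7 oz; olive oil: 360.0 g; bread flour: 13.1 oz; all-purpose flour: 0.1 kg; milk: 29.8 g

Scaling factor: 15/18 = 5/6.
butter: 0.5 stick × 5/6 × 113.5 g/stick ÷ 28.35 g/oz ≈ 1.7 oz
olive oil: 2 cup × 5/6 × 216 g/cup = 360.0 g
bread flour: 3.5 cup × 5/6 × 127 g/cup ÷ 28.35 g/oz ≈ 13.1 oz
all-purpose flour: 4/3 cup × 5/6 × 125 g/cup ÷ 1000 g/kg ≈ 0.1 kg
milk: (2 tbsp + 1 tsp = 7/3 tbsp) × 5/6 ÷ 16 tbsp/cup × 245 g/cup ≈ 29.8 g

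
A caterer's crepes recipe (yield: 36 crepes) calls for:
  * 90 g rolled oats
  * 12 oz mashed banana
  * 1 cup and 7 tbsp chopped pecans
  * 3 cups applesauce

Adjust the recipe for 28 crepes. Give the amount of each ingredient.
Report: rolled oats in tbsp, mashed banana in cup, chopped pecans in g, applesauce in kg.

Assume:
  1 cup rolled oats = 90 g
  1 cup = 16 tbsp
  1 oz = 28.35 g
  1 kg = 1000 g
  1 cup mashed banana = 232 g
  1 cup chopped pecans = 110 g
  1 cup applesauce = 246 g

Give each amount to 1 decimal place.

Scaling factor: 28/36 = 7/9.
rolled oats: 90 g × 7/9 ÷ 90 g/cup × 16 tbsp/cup ≈ 12.4 tbsp
mashed banana: 12 oz × 7/9 × 28.35 g/oz ÷ 232 g/cup ≈ 1.1 cup
chopped pecans: (1 cup + 7 tbsp = 1.4375 cup) × 7/9 × 110 g/cup ≈ 123.0 g
applesauce: 3 cup × 7/9 × 246 g/cup ÷ 1000 g/kg ≈ 0.6 kg

rolled oats: 12.4 tbsp; mashed banana: 1.1 cup; chopped pecans: 123.0 g; applesauce: 0.6 kg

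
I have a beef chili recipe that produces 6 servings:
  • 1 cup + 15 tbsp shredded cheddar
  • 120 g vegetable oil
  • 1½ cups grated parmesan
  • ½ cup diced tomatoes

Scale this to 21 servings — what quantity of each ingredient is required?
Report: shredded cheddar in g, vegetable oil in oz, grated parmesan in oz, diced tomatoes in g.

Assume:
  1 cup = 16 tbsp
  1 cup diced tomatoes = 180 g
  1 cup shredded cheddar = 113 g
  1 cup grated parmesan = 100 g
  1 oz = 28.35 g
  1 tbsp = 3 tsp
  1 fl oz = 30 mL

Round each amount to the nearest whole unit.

shredded cheddar: 766 g; vegetable oil: 15 oz; grated parmesan: 19 oz; diced tomatoes: 315 g

Scaling factor: 21/6 = 7/2 = 3.5.
shredded cheddar: (1 cup + 15 tbsp = 1.9375 cup) × 7/2 × 113 g/cup ≈ 766 g
vegetable oil: 120 g × 7/2 ÷ 28.35 g/oz ≈ 15 oz
grated parmesan: 1.5 cup × 7/2 × 100 g/cup ÷ 28.35 g/oz ≈ 19 oz
diced tomatoes: 0.5 cup × 7/2 × 180 g/cup = 315 g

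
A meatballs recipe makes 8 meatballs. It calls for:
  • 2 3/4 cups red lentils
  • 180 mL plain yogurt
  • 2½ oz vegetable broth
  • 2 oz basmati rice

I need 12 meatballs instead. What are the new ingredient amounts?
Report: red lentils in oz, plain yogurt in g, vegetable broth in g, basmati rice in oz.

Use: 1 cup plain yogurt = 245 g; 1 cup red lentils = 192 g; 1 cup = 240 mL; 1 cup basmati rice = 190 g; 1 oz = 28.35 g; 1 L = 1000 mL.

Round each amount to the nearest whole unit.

red lentils: 28 oz; plain yogurt: 276 g; vegetable broth: 106 g; basmati rice: 3 oz

Scaling factor: 12/8 = 3/2 = 1.5.
red lentils: 2.75 cup × 3/2 × 192 g/cup ÷ 28.35 g/oz ≈ 28 oz
plain yogurt: 180 mL × 3/2 ÷ 240 mL/cup × 245 g/cup ≈ 276 g
vegetable broth: 2.5 oz × 3/2 × 28.35 g/oz ≈ 106 g
basmati rice: 2 oz × 3/2 = 3 oz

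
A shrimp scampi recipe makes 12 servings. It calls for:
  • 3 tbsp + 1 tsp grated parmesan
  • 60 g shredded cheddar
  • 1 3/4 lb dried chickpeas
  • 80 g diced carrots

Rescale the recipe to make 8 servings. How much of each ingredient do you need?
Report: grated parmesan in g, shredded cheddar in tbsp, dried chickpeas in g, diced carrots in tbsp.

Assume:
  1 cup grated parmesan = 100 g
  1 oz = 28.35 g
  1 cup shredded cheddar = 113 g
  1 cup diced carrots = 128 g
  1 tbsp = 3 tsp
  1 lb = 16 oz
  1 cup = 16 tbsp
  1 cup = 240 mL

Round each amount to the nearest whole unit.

Scaling factor: 8/12 = 2/3.
grated parmesan: (3 tbsp + 1 tsp = 10/3 tbsp) × 2/3 ÷ 16 tbsp/cup × 100 g/cup ≈ 14 g
shredded cheddar: 60 g × 2/3 ÷ 113 g/cup × 16 tbsp/cup ≈ 6 tbsp
dried chickpeas: 1.75 lb × 2/3 × 16 oz/lb × 28.35 g/oz ≈ 529 g
diced carrots: 80 g × 2/3 ÷ 128 g/cup × 16 tbsp/cup ≈ 7 tbsp

grated parmesan: 14 g; shredded cheddar: 6 tbsp; dried chickpeas: 529 g; diced carrots: 7 tbsp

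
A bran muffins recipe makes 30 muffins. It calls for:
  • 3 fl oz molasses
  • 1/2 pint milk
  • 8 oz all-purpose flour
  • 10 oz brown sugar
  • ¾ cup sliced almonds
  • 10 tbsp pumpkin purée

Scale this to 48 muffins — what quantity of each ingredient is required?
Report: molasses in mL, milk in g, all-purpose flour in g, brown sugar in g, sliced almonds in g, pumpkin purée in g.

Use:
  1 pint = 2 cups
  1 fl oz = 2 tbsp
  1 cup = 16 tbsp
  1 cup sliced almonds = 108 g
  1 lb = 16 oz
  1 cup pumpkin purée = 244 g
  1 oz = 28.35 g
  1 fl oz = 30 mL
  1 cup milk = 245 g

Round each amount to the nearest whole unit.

Scaling factor: 48/30 = 8/5 = 1.6.
molasses: 3 fl oz × 8/5 × 30 mL/fl oz = 144 mL
milk: 0.5 pint × 8/5 × 2 cup/pint × 245 g/cup = 392 g
all-purpose flour: 8 oz × 8/5 × 28.35 g/oz ≈ 363 g
brown sugar: 10 oz × 8/5 × 28.35 g/oz ≈ 454 g
sliced almonds: 0.75 cup × 8/5 × 108 g/cup ≈ 130 g
pumpkin purée: 10 tbsp × 8/5 ÷ 16 tbsp/cup × 244 g/cup = 244 g

molasses: 144 mL; milk: 392 g; all-purpose flour: 363 g; brown sugar: 454 g; sliced almonds: 130 g; pumpkin purée: 244 g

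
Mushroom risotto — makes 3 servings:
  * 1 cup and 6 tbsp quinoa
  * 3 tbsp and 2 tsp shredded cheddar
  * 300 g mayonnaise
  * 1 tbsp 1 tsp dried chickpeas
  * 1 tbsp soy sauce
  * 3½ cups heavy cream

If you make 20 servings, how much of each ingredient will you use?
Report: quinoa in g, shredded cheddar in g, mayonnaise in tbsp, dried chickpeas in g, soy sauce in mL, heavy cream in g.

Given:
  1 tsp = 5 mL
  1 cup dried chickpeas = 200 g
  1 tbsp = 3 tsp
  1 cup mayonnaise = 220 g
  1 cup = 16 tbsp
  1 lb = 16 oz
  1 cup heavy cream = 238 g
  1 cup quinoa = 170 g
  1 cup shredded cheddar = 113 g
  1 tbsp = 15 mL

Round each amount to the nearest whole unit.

Scaling factor: 20/3.
quinoa: (1 cup + 6 tbsp = 1.375 cup) × 20/3 × 170 g/cup ≈ 1558 g
shredded cheddar: (3 tbsp + 2 tsp = 11/3 tbsp) × 20/3 ÷ 16 tbsp/cup × 113 g/cup ≈ 173 g
mayonnaise: 300 g × 20/3 ÷ 220 g/cup × 16 tbsp/cup ≈ 145 tbsp
dried chickpeas: (1 tbsp + 1 tsp = 4/3 tbsp) × 20/3 ÷ 16 tbsp/cup × 200 g/cup ≈ 111 g
soy sauce: 1 tbsp × 20/3 × 15 mL/tbsp = 100 mL
heavy cream: 3.5 cup × 20/3 × 238 g/cup ≈ 5553 g

quinoa: 1558 g; shredded cheddar: 173 g; mayonnaise: 145 tbsp; dried chickpeas: 111 g; soy sauce: 100 mL; heavy cream: 5553 g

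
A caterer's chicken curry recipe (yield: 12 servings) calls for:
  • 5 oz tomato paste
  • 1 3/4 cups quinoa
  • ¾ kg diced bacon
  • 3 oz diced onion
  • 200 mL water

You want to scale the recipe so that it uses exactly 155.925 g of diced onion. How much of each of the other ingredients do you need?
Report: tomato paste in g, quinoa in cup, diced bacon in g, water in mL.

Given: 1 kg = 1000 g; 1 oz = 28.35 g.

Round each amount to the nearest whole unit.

tomato paste: 260 g; quinoa: 3 cup; diced bacon: 1375 g; water: 367 mL

The original recipe has 85.05 g of diced onion, so the scaling factor is 155.925 ÷ 85.05 = 11/6.
tomato paste: 5 oz × 11/6 × 28.35 g/oz ≈ 260 g
quinoa: 1.75 cup × 11/6 ≈ 3 cup
diced bacon: 0.75 kg × 11/6 × 1000 g/kg = 1375 g
water: 200 mL × 11/6 ≈ 367 mL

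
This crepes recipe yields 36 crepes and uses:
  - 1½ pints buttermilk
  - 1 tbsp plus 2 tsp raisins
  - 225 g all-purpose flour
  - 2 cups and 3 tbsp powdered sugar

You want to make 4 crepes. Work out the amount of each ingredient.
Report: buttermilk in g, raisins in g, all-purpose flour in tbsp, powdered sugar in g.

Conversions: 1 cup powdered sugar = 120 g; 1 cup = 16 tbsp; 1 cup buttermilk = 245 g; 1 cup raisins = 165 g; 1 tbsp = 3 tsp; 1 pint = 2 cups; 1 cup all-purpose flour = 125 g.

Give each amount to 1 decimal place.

Scaling factor: 4/36 = 1/9.
buttermilk: 1.5 pint × 1/9 × 2 cup/pint × 245 g/cup ≈ 81.7 g
raisins: (1 tbsp + 2 tsp = 5/3 tbsp) × 1/9 ÷ 16 tbsp/cup × 165 g/cup ≈ 1.9 g
all-purpose flour: 225 g × 1/9 ÷ 125 g/cup × 16 tbsp/cup = 3.2 tbsp
powdered sugar: (2 cup + 3 tbsp = 2.1875 cup) × 1/9 × 120 g/cup ≈ 29.2 g

buttermilk: 81.7 g; raisins: 1.9 g; all-purpose flour: 3.2 tbsp; powdered sugar: 29.2 g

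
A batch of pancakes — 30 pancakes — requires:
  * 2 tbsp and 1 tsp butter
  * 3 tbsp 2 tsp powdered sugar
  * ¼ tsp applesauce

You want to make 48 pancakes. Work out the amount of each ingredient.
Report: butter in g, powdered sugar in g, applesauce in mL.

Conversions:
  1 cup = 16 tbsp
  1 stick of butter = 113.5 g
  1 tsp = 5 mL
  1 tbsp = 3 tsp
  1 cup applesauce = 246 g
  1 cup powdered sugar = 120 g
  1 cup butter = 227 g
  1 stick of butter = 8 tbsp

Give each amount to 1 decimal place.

Scaling factor: 48/30 = 8/5 = 1.6.
butter: (2 tbsp + 1 tsp = 7/3 tbsp) × 8/5 ÷ 8 tbsp/stick × 113.5 g/stick ≈ 53.0 g
powdered sugar: (3 tbsp + 2 tsp = 11/3 tbsp) × 8/5 ÷ 16 tbsp/cup × 120 g/cup = 44.0 g
applesauce: 0.25 tsp × 8/5 × 5 mL/tsp = 2.0 mL

butter: 53.0 g; powdered sugar: 44.0 g; applesauce: 2.0 mL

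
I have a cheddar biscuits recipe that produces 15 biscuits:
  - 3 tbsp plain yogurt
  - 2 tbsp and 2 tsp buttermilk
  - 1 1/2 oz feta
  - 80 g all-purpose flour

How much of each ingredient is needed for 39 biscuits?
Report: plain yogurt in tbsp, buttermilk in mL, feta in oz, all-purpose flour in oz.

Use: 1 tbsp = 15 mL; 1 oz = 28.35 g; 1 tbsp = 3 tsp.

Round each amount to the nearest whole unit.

plain yogurt: 8 tbsp; buttermilk: 104 mL; feta: 4 oz; all-purpose flour: 7 oz

Scaling factor: 39/15 = 13/5 = 2.6.
plain yogurt: 3 tbsp × 13/5 ≈ 8 tbsp
buttermilk: (2 tbsp + 2 tsp = 8/3 tbsp) × 13/5 × 15 mL/tbsp = 104 mL
feta: 1.5 oz × 13/5 ≈ 4 oz
all-purpose flour: 80 g × 13/5 ÷ 28.35 g/oz ≈ 7 oz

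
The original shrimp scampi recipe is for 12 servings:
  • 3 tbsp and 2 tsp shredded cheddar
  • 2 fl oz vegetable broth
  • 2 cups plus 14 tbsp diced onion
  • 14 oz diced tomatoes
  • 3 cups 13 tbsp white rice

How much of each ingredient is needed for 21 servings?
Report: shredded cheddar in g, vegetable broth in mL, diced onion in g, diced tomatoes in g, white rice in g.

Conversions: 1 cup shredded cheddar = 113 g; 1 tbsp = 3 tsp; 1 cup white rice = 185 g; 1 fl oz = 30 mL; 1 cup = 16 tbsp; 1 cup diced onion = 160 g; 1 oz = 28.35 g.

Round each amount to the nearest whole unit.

Scaling factor: 21/12 = 7/4 = 1.75.
shredded cheddar: (3 tbsp + 2 tsp = 11/3 tbsp) × 7/4 ÷ 16 tbsp/cup × 113 g/cup ≈ 45 g
vegetable broth: 2 fl oz × 7/4 × 30 mL/fl oz = 105 mL
diced onion: (2 cup + 14 tbsp = 2.875 cup) × 7/4 × 160 g/cup = 805 g
diced tomatoes: 14 oz × 7/4 × 28.35 g/oz ≈ 695 g
white rice: (3 cup + 13 tbsp = 3.8125 cup) × 7/4 × 185 g/cup ≈ 1234 g

shredded cheddar: 45 g; vegetable broth: 105 mL; diced onion: 805 g; diced tomatoes: 695 g; white rice: 1234 g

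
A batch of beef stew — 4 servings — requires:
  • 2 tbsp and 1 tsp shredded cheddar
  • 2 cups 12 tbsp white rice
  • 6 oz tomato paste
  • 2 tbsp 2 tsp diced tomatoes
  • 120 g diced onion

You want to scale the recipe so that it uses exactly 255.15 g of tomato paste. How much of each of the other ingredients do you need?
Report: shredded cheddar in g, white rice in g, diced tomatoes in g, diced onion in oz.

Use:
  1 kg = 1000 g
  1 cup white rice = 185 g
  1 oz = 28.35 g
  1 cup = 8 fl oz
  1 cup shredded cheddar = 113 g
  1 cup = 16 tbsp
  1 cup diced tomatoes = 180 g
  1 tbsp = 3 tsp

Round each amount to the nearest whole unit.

shredded cheddar: 25 g; white rice: 763 g; diced tomatoes: 45 g; diced onion: 6 oz

The original recipe has 170.1 g of tomato paste, so the scaling factor is 255.15 ÷ 170.1 = 3/2 = 1.5.
shredded cheddar: (2 tbsp + 1 tsp = 7/3 tbsp) × 3/2 ÷ 16 tbsp/cup × 113 g/cup ≈ 25 g
white rice: (2 cup + 12 tbsp = 2.75 cup) × 3/2 × 185 g/cup ≈ 763 g
diced tomatoes: (2 tbsp + 2 tsp = 8/3 tbsp) × 3/2 ÷ 16 tbsp/cup × 180 g/cup = 45 g
diced onion: 120 g × 3/2 ÷ 28.35 g/oz ≈ 6 oz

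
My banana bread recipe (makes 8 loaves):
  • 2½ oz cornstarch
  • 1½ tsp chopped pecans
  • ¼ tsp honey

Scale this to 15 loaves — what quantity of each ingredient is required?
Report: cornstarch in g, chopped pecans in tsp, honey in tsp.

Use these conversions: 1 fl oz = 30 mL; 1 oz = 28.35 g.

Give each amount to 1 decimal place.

Scaling factor: 15/8 = 1.875.
cornstarch: 2.5 oz × 15/8 × 28.35 g/oz ≈ 132.9 g
chopped pecans: 1.5 tsp × 15/8 ≈ 2.8 tsp
honey: 0.25 tsp × 15/8 ≈ 0.5 tsp

cornstarch: 132.9 g; chopped pecans: 2.8 tsp; honey: 0.5 tsp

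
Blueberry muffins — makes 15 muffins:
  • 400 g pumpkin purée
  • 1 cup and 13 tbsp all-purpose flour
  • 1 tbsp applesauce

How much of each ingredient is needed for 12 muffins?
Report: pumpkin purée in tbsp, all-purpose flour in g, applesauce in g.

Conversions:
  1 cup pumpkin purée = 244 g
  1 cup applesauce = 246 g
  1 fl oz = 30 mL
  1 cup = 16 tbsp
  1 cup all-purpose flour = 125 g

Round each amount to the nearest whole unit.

pumpkin purée: 21 tbsp; all-purpose flour: 181 g; applesauce: 12 g

Scaling factor: 12/15 = 4/5 = 0.8.
pumpkin purée: 400 g × 4/5 ÷ 244 g/cup × 16 tbsp/cup ≈ 21 tbsp
all-purpose flour: (1 cup + 13 tbsp = 1.8125 cup) × 4/5 × 125 g/cup ≈ 181 g
applesauce: 1 tbsp × 4/5 ÷ 16 tbsp/cup × 246 g/cup ≈ 12 g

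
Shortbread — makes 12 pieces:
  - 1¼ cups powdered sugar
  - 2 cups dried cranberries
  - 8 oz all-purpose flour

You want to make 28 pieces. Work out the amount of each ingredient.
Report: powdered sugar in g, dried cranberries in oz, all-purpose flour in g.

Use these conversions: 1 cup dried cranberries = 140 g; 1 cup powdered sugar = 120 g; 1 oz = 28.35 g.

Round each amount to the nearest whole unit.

Scaling factor: 28/12 = 7/3.
powdered sugar: 1.25 cup × 7/3 × 120 g/cup = 350 g
dried cranberries: 2 cup × 7/3 × 140 g/cup ÷ 28.35 g/oz ≈ 23 oz
all-purpose flour: 8 oz × 7/3 × 28.35 g/oz ≈ 529 g

powdered sugar: 350 g; dried cranberries: 23 oz; all-purpose flour: 529 g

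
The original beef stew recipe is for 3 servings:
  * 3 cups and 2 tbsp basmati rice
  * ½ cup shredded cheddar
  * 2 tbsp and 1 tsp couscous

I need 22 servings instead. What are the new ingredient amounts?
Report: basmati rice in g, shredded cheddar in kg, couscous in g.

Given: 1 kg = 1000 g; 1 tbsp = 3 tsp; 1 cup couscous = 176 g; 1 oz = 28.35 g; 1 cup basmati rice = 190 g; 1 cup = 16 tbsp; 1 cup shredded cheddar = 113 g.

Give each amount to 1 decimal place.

Scaling factor: 22/3.
basmati rice: (3 cup + 2 tbsp = 3.125 cup) × 22/3 × 190 g/cup ≈ 4354.2 g
shredded cheddar: 0.5 cup × 22/3 × 113 g/cup ÷ 1000 g/kg ≈ 0.4 kg
couscous: (2 tbsp + 1 tsp = 7/3 tbsp) × 22/3 ÷ 16 tbsp/cup × 176 g/cup ≈ 188.2 g

basmati rice: 4354.2 g; shredded cheddar: 0.4 kg; couscous: 188.2 g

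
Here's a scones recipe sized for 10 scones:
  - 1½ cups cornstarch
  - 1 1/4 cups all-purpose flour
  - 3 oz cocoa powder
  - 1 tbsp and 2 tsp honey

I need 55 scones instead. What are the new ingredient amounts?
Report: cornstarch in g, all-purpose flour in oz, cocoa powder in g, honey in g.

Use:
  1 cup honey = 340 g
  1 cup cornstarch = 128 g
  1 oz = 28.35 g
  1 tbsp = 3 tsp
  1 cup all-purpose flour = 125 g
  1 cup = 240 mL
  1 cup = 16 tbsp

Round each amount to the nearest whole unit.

Scaling factor: 55/10 = 11/2 = 5.5.
cornstarch: 1.5 cup × 11/2 × 128 g/cup = 1056 g
all-purpose flour: 1.25 cup × 11/2 × 125 g/cup ÷ 28.35 g/oz ≈ 30 oz
cocoa powder: 3 oz × 11/2 × 28.35 g/oz ≈ 468 g
honey: (1 tbsp + 2 tsp = 5/3 tbsp) × 11/2 ÷ 16 tbsp/cup × 340 g/cup ≈ 195 g

cornstarch: 1056 g; all-purpose flour: 30 oz; cocoa powder: 468 g; honey: 195 g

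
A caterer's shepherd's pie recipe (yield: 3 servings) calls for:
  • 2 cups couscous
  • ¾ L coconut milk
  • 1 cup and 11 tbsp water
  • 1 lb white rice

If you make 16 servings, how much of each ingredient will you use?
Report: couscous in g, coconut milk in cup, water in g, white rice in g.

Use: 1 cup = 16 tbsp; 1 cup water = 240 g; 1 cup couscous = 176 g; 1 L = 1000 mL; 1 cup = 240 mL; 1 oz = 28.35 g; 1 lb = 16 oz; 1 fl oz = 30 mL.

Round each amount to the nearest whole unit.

Scaling factor: 16/3.
couscous: 2 cup × 16/3 × 176 g/cup ≈ 1877 g
coconut milk: 0.75 L × 16/3 × 1000 mL/L ÷ 240 mL/cup ≈ 17 cup
water: (1 cup + 11 tbsp = 1.6875 cup) × 16/3 × 240 g/cup = 2160 g
white rice: 1 lb × 16/3 × 16 oz/lb × 28.35 g/oz ≈ 2419 g

couscous: 1877 g; coconut milk: 17 cup; water: 2160 g; white rice: 2419 g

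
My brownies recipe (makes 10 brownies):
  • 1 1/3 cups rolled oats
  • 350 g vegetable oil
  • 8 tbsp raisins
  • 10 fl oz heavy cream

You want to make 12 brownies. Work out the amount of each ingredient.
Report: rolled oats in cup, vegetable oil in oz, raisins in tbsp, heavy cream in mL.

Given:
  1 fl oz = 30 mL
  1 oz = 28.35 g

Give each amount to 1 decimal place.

rolled oats: 1.6 cup; vegetable oil: 14.8 oz; raisins: 9.6 tbsp; heavy cream: 360.0 mL

Scaling factor: 12/10 = 6/5 = 1.2.
rolled oats: 4/3 cup × 6/5 = 1.6 cup
vegetable oil: 350 g × 6/5 ÷ 28.35 g/oz ≈ 14.8 oz
raisins: 8 tbsp × 6/5 = 9.6 tbsp
heavy cream: 10 fl oz × 6/5 × 30 mL/fl oz = 360.0 mL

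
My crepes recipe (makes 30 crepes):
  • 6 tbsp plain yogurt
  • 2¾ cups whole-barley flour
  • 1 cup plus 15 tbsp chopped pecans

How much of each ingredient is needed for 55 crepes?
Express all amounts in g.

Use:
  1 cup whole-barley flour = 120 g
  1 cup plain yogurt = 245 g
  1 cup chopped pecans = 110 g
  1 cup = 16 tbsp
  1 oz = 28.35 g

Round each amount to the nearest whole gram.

Scaling factor: 55/30 = 11/6.
plain yogurt: 6 tbsp × 11/6 ÷ 16 tbsp/cup × 245 g/cup ≈ 168 g
whole-barley flour: 2.75 cup × 11/6 × 120 g/cup = 605 g
chopped pecans: (1 cup + 15 tbsp = 1.9375 cup) × 11/6 × 110 g/cup ≈ 391 g

plain yogurt: 168 g; whole-barley flour: 605 g; chopped pecans: 391 g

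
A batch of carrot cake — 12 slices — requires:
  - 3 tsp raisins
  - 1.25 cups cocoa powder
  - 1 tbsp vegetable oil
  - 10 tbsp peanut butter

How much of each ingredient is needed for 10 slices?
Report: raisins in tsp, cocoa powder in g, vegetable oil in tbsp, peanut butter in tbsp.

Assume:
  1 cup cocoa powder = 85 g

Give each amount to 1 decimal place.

Scaling factor: 10/12 = 5/6.
raisins: 3 tsp × 5/6 = 2.5 tsp
cocoa powder: 1.25 cup × 5/6 × 85 g/cup ≈ 88.5 g
vegetable oil: 1 tbsp × 5/6 ≈ 0.8 tbsp
peanut butter: 10 tbsp × 5/6 ≈ 8.3 tbsp

raisins: 2.5 tsp; cocoa powder: 88.5 g; vegetable oil: 0.8 tbsp; peanut butter: 8.3 tbsp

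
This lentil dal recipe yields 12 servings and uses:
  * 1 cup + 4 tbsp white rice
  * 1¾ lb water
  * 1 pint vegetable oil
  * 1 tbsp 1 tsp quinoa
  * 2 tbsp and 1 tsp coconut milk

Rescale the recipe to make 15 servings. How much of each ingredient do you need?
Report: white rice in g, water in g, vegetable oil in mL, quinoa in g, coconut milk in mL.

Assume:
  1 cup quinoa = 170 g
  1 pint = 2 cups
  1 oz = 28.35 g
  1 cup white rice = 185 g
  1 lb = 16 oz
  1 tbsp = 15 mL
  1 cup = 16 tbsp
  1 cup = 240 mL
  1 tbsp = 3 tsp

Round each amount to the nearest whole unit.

Scaling factor: 15/12 = 5/4 = 1.25.
white rice: (1 cup + 4 tbsp = 1.25 cup) × 5/4 × 185 g/cup ≈ 289 g
water: 1.75 lb × 5/4 × 16 oz/lb × 28.35 g/oz ≈ 992 g
vegetable oil: 1 pint × 5/4 × 2 cup/pint × 240 mL/cup = 600 mL
quinoa: (1 tbsp + 1 tsp = 4/3 tbsp) × 5/4 ÷ 16 tbsp/cup × 170 g/cup ≈ 18 g
coconut milk: (2 tbsp + 1 tsp = 7/3 tbsp) × 5/4 × 15 mL/tbsp ≈ 44 mL

white rice: 289 g; water: 992 g; vegetable oil: 600 mL; quinoa: 18 g; coconut milk: 44 mL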